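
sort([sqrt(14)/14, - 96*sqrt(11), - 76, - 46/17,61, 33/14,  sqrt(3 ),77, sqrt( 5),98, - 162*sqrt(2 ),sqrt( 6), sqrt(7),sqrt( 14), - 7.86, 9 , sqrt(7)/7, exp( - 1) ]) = [ - 96*sqrt(11 ),  -  162*sqrt( 2), - 76,  -  7.86, - 46/17, sqrt(14)/14, exp( - 1 ),sqrt(7)/7,sqrt( 3 ),sqrt( 5),33/14,sqrt( 6),sqrt(7), sqrt( 14 ), 9,61,77,98]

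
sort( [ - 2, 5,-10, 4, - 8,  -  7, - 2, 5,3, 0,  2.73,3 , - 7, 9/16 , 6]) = [ - 10, - 8 , - 7 , - 7 , - 2 , -2,0, 9/16,2.73,3,3,  4, 5, 5,6] 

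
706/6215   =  706/6215=0.11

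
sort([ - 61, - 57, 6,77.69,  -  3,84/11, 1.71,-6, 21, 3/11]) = [ - 61, - 57,  -  6, - 3, 3/11, 1.71, 6, 84/11, 21,77.69 ] 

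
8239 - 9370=-1131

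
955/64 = 955/64 = 14.92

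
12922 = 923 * 14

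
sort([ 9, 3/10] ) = [3/10, 9]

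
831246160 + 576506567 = 1407752727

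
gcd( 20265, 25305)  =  105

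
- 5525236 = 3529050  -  9054286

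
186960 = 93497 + 93463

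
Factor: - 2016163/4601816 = -2^( - 3) * 163^ ( - 1 )*947^1*2129^1*3529^( - 1) 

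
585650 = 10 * 58565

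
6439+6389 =12828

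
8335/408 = 8335/408 = 20.43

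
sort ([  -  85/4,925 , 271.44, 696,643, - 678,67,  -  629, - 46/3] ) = [  -  678,-629, -85/4,-46/3, 67,271.44, 643,696,925]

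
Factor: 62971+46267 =109238 =2^1*193^1*283^1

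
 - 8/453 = -1 + 445/453 = - 0.02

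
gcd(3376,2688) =16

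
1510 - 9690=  - 8180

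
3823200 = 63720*60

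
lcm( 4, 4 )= 4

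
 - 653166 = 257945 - 911111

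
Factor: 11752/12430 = 2^2*5^( - 1 )* 11^(  -  1 )*13^1 = 52/55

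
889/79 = 11 + 20/79 = 11.25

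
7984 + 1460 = 9444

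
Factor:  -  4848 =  -2^4*3^1*101^1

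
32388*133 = 4307604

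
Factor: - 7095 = -3^1 * 5^1*11^1*43^1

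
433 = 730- 297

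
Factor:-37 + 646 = 3^1 * 7^1*29^1 = 609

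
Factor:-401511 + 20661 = - 380850=-2^1*3^1 *5^2*2539^1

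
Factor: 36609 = 3^1*12203^1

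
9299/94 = 9299/94 = 98.93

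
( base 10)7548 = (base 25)C1N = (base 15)2383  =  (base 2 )1110101111100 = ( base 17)1920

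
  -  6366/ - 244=26 + 11/122 = 26.09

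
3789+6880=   10669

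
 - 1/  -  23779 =1/23779 =0.00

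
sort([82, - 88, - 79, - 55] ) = [ -88, - 79, -55,82] 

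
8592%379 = 254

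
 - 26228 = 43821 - 70049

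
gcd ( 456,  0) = 456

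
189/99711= 7/3693 = 0.00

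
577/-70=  - 577/70  =  - 8.24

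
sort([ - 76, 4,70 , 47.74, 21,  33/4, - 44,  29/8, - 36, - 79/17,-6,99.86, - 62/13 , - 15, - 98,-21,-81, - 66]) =[  -  98, - 81, - 76,-66, - 44, - 36,-21, - 15, - 6 , - 62/13, -79/17, 29/8, 4, 33/4,21, 47.74, 70, 99.86 ] 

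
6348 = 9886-3538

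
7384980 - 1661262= 5723718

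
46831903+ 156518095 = 203349998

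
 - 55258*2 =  - 110516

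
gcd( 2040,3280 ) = 40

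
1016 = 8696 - 7680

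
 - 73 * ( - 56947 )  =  4157131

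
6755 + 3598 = 10353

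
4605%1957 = 691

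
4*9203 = 36812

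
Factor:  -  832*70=-2^7*5^1*7^1 * 13^1 = - 58240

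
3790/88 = 43 + 3/44 = 43.07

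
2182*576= 1256832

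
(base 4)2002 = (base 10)130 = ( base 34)3s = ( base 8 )202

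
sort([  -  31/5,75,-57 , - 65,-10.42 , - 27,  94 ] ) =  [ - 65, - 57, - 27,- 10.42,-31/5,75,94 ]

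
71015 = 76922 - 5907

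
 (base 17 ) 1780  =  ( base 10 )7072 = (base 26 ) ac0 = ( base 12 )4114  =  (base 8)15640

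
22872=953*24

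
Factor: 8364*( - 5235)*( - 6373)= 279045246420 = 2^2 * 3^2*5^1*17^1*41^1*349^1*6373^1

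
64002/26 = 32001/13  =  2461.62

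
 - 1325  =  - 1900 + 575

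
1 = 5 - 4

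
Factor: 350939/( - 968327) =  - 37^( - 1 )*163^1 * 2153^1*26171^(-1)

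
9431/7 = 9431/7 = 1347.29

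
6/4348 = 3/2174 = 0.00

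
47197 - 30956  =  16241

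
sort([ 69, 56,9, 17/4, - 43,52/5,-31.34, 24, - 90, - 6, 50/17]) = [ - 90, - 43, - 31.34,-6,50/17 , 17/4, 9, 52/5, 24,56,69 ]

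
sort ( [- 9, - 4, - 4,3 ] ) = [ - 9, - 4,- 4,3]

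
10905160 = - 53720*(-203 ) 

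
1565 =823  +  742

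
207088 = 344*602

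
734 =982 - 248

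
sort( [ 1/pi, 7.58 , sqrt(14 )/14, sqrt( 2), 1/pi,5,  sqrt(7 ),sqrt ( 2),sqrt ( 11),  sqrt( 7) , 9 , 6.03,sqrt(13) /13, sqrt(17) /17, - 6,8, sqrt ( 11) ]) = [ - 6, sqrt ( 17 ) /17,sqrt(14 ) /14,  sqrt(13)/13, 1/pi, 1/pi, sqrt( 2),  sqrt (2 ), sqrt( 7 ),sqrt( 7),sqrt ( 11),sqrt( 11), 5, 6.03,7.58,  8,9 ] 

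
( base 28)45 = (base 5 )432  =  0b1110101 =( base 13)90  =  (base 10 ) 117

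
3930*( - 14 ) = -55020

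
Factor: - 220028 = - 2^2*67^1 * 821^1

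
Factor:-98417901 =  - 3^1*31^1 * 1058257^1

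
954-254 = 700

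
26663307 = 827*32241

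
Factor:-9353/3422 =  - 2^( - 1 )*29^(-1)*47^1*59^(-1 )*199^1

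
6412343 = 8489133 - 2076790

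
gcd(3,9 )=3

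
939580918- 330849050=608731868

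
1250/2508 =625/1254 = 0.50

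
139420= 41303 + 98117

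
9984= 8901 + 1083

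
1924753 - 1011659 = 913094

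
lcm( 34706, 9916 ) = 69412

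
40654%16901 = 6852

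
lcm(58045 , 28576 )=1857440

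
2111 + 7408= 9519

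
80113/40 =80113/40 = 2002.83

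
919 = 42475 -41556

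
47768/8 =5971= 5971.00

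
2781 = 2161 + 620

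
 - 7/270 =-7/270 = - 0.03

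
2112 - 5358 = -3246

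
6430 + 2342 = 8772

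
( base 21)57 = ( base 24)4g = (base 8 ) 160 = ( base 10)112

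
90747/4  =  22686 + 3/4 = 22686.75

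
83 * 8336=691888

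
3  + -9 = - 6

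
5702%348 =134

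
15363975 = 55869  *275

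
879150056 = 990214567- 111064511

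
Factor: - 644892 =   -  2^2 * 3^1*61^1*881^1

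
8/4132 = 2/1033  =  0.00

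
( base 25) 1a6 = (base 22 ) 1I1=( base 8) 1561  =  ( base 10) 881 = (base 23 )1F7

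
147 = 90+57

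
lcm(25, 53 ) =1325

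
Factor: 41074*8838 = 363012012 =2^2*3^2*11^1*491^1*1867^1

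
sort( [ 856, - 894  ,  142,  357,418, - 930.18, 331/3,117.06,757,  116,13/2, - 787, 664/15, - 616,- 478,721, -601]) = [ - 930.18,-894, - 787, - 616,-601, -478,  13/2, 664/15,331/3,116,117.06,142,357,418, 721, 757,856]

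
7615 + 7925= 15540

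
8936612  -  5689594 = 3247018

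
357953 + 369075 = 727028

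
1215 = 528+687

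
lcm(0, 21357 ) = 0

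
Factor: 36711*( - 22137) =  - 3^3 * 47^1*157^1*4079^1 = - 812671407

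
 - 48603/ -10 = 48603/10 = 4860.30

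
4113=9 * 457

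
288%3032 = 288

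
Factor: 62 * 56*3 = 10416 =2^4*3^1*7^1*31^1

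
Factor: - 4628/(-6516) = 1157/1629 = 3^(-2 )*13^1*89^1*181^ ( - 1)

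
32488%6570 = 6208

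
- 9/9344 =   -  9/9344 = - 0.00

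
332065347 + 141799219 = 473864566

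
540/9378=30/521 = 0.06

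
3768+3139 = 6907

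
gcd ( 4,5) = 1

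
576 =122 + 454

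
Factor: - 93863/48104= - 2^(  -  3 )*11^1*23^1*53^1*859^( - 1 ) = - 13409/6872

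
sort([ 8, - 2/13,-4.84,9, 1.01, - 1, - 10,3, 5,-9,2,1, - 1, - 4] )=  [ - 10, - 9, - 4.84, - 4, - 1, - 1, - 2/13,1,1.01, 2,3,5  ,  8,9]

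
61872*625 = 38670000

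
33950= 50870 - 16920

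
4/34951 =4/34951 = 0.00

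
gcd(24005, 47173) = 1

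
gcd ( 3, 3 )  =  3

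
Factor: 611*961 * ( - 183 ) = -107452293  =  - 3^1*13^1 * 31^2*47^1 * 61^1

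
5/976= 5/976 = 0.01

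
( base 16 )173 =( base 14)1C7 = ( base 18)12b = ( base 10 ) 371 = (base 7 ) 1040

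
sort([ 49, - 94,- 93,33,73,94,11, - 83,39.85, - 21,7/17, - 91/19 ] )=[ - 94, - 93, - 83, - 21, - 91/19, 7/17,11,33,39.85,49, 73 , 94] 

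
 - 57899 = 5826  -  63725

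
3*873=2619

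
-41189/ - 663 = 62 + 83/663=62.13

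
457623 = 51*8973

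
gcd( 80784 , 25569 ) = 27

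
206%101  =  4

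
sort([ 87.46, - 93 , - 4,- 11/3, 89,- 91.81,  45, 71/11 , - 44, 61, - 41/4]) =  [ - 93, - 91.81, - 44, - 41/4, - 4, - 11/3, 71/11, 45,61, 87.46 , 89 ]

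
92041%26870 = 11431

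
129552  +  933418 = 1062970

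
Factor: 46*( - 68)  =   - 3128 = - 2^3*17^1 * 23^1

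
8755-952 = 7803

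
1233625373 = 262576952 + 971048421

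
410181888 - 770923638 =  - 360741750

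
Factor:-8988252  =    -  2^2*3^1 * 7^1*13^1*8231^1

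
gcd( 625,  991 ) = 1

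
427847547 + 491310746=919158293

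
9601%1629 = 1456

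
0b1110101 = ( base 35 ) 3c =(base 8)165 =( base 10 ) 117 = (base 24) 4L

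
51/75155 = 51/75155  =  0.00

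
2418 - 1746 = 672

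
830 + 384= 1214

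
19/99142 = 1/5218 = 0.00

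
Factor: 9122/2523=2^1*3^ ( - 1)*29^(- 2)*4561^1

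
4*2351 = 9404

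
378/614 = 189/307  =  0.62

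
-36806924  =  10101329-46908253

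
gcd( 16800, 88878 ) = 6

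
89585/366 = 89585/366 = 244.77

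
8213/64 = 8213/64 = 128.33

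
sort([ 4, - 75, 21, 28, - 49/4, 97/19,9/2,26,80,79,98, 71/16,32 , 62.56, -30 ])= [ - 75, - 30, - 49/4,4, 71/16 , 9/2, 97/19,21 , 26,28,  32 , 62.56,79, 80,98 ] 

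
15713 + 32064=47777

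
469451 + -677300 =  - 207849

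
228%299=228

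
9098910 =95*95778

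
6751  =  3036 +3715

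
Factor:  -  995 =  - 5^1*199^1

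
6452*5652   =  36466704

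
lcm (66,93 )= 2046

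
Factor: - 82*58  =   - 4756 = -2^2 * 29^1*41^1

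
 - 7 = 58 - 65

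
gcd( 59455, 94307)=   1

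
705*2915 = 2055075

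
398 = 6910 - 6512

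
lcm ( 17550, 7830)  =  508950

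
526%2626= 526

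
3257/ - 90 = -37 + 73/90  =  -  36.19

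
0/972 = 0 = 0.00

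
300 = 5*60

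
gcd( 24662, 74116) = 2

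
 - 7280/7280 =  - 1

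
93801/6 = 31267/2 = 15633.50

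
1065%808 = 257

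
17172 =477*36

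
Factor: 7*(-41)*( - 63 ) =18081 = 3^2*7^2 * 41^1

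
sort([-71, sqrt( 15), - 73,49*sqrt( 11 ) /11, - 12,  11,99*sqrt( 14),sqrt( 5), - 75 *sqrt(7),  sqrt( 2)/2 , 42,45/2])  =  [ - 75*sqrt( 7),  -  73, - 71, - 12,sqrt( 2 ) /2,sqrt ( 5),sqrt ( 15 ),11,  49 * sqrt( 11) /11,45/2, 42,99 *sqrt(14)]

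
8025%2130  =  1635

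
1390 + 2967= 4357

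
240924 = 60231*4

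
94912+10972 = 105884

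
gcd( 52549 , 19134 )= 1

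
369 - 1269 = - 900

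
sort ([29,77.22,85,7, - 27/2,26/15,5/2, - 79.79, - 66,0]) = [ - 79.79, - 66, - 27/2,0, 26/15, 5/2,7,29,77.22, 85]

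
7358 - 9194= - 1836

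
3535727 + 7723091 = 11258818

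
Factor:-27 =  - 3^3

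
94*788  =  74072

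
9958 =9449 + 509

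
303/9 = 33 + 2/3 =33.67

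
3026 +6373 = 9399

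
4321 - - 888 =5209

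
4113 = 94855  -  90742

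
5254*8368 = 43965472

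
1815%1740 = 75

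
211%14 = 1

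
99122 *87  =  8623614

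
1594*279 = 444726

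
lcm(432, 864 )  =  864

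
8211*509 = 4179399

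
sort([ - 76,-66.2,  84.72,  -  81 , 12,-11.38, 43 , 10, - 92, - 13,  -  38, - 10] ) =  [ - 92, - 81 , - 76, - 66.2, - 38, - 13, - 11.38, - 10, 10,12,43,84.72]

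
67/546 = 67/546  =  0.12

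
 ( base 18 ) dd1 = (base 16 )115F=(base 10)4447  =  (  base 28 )5in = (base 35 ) 3M2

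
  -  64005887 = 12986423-76992310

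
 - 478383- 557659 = -1036042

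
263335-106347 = 156988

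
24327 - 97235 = -72908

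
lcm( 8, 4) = 8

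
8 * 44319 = 354552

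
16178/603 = 16178/603 = 26.83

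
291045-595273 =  - 304228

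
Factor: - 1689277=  - 1689277^1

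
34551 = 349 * 99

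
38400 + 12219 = 50619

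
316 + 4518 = 4834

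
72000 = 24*3000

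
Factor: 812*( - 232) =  - 2^5*7^1*29^2 = -  188384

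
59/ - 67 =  - 59/67= - 0.88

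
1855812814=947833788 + 907979026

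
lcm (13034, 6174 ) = 117306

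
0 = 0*3766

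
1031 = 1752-721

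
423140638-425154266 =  - 2013628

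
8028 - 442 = 7586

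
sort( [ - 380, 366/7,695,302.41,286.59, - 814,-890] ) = [ - 890, - 814, - 380, 366/7 , 286.59,302.41,  695]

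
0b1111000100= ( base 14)4CC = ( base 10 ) 964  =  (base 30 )124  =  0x3C4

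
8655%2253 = 1896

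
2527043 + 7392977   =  9920020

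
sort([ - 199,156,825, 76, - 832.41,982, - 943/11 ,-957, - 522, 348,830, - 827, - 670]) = [ - 957, - 832.41, - 827, - 670, - 522, - 199, - 943/11, 76, 156 , 348, 825,830, 982 ]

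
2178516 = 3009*724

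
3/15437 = 3/15437 = 0.00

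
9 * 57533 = 517797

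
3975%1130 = 585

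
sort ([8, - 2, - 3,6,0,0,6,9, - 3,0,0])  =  [ - 3 , - 3, - 2,0,0,0 , 0, 6,  6,8, 9]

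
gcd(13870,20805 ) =6935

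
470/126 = 3 + 46/63 = 3.73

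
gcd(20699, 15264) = 1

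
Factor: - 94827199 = - 9539^1*9941^1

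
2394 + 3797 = 6191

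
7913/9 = 7913/9 = 879.22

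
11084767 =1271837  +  9812930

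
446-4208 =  - 3762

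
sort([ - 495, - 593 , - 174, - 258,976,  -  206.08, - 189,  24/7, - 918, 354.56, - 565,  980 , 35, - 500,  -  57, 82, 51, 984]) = [ - 918, - 593, - 565, - 500, -495,-258, - 206.08, - 189, - 174, - 57, 24/7, 35, 51, 82, 354.56, 976, 980, 984]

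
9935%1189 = 423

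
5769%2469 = 831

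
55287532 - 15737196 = 39550336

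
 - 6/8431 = -1 + 8425/8431 = - 0.00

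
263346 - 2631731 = -2368385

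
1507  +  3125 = 4632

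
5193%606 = 345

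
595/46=12+ 43/46 = 12.93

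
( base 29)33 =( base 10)90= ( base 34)2M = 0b1011010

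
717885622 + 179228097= 897113719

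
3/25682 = 3/25682 = 0.00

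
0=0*530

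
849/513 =283/171 = 1.65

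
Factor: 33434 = 2^1*73^1*229^1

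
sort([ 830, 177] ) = [177 , 830 ] 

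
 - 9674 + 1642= -8032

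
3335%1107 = 14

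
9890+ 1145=11035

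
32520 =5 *6504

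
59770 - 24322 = 35448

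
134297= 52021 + 82276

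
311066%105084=100898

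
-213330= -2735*78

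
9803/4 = 2450  +  3/4 = 2450.75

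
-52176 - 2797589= -2849765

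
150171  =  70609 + 79562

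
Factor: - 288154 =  - 2^1*19^1*7583^1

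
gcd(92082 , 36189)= 3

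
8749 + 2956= 11705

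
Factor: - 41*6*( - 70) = 17220 = 2^2*3^1*5^1 * 7^1 * 41^1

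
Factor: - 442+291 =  - 151^1 = -151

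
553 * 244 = 134932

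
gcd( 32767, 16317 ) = 7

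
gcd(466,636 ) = 2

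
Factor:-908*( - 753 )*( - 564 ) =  - 2^4*3^2*47^1*227^1*251^1 = - 385620336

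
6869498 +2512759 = 9382257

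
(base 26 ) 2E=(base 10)66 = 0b1000010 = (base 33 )20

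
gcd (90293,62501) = 1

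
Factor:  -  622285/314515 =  -17^1*7321^1 * 62903^(-1 )= - 124457/62903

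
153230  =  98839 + 54391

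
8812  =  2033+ 6779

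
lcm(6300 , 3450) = 144900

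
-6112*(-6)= 36672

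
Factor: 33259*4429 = 43^1*79^1 * 103^1 * 421^1=147304111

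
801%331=139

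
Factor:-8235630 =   -  2^1*3^2*5^1  *  13^1*7039^1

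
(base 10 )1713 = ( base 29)212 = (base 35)1DX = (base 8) 3261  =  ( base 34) 1GD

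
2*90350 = 180700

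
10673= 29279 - 18606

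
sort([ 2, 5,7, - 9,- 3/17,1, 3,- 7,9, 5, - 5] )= [-9,  -  7, - 5, - 3/17, 1 , 2,3, 5, 5, 7, 9 ]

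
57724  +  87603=145327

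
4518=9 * 502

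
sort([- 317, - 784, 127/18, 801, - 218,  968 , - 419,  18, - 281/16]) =[ - 784, - 419, - 317, - 218, - 281/16 , 127/18 , 18, 801, 968]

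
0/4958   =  0= 0.00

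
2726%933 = 860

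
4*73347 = 293388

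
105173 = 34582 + 70591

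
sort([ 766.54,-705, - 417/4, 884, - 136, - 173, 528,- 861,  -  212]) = [ - 861, - 705,  -  212, - 173,-136, - 417/4, 528, 766.54, 884]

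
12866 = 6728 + 6138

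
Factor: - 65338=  - 2^1*7^1*13^1*359^1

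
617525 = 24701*25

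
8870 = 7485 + 1385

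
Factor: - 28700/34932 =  - 175/213 =- 3^( - 1)*5^2*7^1*71^( - 1)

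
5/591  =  5/591 = 0.01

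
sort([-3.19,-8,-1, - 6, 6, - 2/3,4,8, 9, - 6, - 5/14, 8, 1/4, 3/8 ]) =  [ - 8, - 6, - 6, -3.19, - 1, - 2/3, - 5/14, 1/4,  3/8, 4,6,8, 8,9]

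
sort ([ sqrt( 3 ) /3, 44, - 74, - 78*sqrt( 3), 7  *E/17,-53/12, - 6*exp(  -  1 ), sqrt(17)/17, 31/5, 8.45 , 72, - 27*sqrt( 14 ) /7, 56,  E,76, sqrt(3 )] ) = [ - 78*sqrt( 3),  -  74, - 27 *sqrt( 14 )/7 , - 53/12 , - 6 *exp( - 1 ), sqrt( 17 ) /17,sqrt( 3 ) /3, 7 *E/17, sqrt( 3 ), E, 31/5, 8.45, 44, 56, 72 , 76]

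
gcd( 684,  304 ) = 76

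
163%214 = 163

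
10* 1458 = 14580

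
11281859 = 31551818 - 20269959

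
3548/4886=1774/2443 = 0.73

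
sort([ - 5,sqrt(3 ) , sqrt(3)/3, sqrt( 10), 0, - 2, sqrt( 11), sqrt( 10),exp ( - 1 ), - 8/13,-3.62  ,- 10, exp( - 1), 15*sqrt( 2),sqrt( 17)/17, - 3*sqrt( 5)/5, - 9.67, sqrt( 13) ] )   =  [ - 10 , - 9.67, - 5,-3.62, - 2, - 3*sqrt(5 )/5,-8/13, 0, sqrt( 17 ) /17, exp( - 1), exp( -1), sqrt(3)/3,sqrt(3),sqrt( 10), sqrt (10 ), sqrt (11 ),sqrt(13 ),15*sqrt( 2) ] 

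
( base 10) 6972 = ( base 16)1B3C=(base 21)FH0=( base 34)612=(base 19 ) 105i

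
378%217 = 161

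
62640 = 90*696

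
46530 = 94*495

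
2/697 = 2/697 = 0.00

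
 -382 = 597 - 979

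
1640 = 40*41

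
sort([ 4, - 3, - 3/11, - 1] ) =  [- 3, - 1, - 3/11, 4 ] 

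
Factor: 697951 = 697951^1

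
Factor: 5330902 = 2^1*41^1*65011^1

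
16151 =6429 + 9722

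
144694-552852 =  - 408158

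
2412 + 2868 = 5280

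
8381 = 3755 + 4626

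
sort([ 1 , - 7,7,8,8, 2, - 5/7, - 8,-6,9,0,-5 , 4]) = [ - 8, -7, - 6, - 5, - 5/7, 0,  1,2 , 4,7,8,8, 9 ]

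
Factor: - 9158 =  - 2^1*19^1*241^1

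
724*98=70952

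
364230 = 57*6390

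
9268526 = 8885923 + 382603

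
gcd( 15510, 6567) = 33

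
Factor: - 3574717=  - 19^1 * 188143^1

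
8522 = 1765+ 6757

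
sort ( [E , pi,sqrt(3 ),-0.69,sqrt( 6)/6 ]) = [ - 0.69,sqrt( 6)/6,sqrt( 3 ),E, pi] 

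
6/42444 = 1/7074 = 0.00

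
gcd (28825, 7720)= 5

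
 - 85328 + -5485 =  - 90813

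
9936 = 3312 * 3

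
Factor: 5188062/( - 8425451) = - 2^1*3^1*11^1*67^(-1)*78607^1 * 125753^( - 1)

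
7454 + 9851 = 17305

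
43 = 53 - 10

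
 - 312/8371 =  - 312/8371 = - 0.04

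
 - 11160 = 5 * (  -  2232 )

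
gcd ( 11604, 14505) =2901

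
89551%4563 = 2854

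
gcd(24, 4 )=4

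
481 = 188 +293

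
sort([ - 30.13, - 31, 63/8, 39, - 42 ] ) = [ - 42, - 31, - 30.13, 63/8, 39]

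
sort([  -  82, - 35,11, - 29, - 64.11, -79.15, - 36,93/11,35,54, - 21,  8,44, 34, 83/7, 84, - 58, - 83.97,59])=[ - 83.97 ,  -  82, - 79.15, - 64.11, - 58 , - 36, - 35, - 29, - 21, 8, 93/11,11,  83/7,  34,35, 44,54,59 , 84]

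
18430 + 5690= 24120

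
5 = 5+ 0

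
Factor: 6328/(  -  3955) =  - 8/5 = -2^3*5^( - 1) 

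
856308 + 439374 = 1295682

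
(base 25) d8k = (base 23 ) fhj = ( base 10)8345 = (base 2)10000010011001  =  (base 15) 2715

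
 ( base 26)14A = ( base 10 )790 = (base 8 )1426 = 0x316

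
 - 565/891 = -565/891 = - 0.63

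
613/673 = 613/673 = 0.91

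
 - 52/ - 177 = 52/177=   0.29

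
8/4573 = 8/4573 = 0.00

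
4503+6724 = 11227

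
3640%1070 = 430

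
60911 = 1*60911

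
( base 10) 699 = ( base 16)2bb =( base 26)10N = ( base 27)PO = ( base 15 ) 319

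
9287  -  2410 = 6877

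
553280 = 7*79040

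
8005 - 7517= 488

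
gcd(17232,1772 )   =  4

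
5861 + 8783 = 14644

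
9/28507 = 9/28507 = 0.00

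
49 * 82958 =4064942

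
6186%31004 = 6186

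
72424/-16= - 4527 + 1/2 =- 4526.50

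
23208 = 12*1934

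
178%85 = 8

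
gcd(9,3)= 3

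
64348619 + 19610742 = 83959361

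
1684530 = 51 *33030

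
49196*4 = 196784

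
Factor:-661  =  -661^1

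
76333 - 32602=43731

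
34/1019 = 34/1019 =0.03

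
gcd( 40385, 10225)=5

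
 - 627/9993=-1  +  3122/3331 = -0.06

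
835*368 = 307280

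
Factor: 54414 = 2^1*3^2*3023^1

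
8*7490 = 59920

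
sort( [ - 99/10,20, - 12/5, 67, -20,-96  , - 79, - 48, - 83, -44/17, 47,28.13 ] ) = [ - 96, - 83,-79, -48,-20,-99/10, - 44/17,  -  12/5, 20, 28.13,47, 67] 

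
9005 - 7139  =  1866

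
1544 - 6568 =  - 5024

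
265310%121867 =21576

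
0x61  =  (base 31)34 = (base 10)97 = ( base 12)81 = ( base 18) 57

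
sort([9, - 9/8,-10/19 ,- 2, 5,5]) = [ -2,-9/8, - 10/19,5 , 5,9] 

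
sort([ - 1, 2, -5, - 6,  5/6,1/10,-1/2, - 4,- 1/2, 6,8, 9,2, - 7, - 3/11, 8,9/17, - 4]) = [ - 7,-6, - 5, - 4, - 4, - 1,- 1/2, - 1/2,-3/11,  1/10,9/17,5/6,  2, 2, 6 , 8 , 8,  9]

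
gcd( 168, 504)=168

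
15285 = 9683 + 5602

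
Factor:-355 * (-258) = 2^1*3^1*5^1*43^1 * 71^1 = 91590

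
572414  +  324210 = 896624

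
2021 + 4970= 6991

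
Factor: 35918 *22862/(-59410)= -2^1*5^ ( - 1 )*7^1* 13^( - 1)*23^1*71^1*457^( - 1 ) * 17959^1=-  410578658/29705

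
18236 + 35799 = 54035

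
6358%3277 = 3081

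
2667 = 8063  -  5396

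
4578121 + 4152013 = 8730134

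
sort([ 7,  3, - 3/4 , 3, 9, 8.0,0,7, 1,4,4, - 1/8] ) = [ - 3/4 , - 1/8 , 0,  1,3,3,4, 4, 7, 7,8.0, 9 ] 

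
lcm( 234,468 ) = 468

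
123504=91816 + 31688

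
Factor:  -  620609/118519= - 26983/5153 = - 11^2*223^1  *5153^( - 1)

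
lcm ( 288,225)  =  7200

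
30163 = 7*4309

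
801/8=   100 + 1/8 = 100.12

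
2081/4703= 2081/4703 = 0.44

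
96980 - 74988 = 21992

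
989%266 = 191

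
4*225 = 900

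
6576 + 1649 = 8225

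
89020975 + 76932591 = 165953566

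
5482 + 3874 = 9356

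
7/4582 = 7/4582 = 0.00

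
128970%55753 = 17464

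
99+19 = 118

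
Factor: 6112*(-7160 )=-2^8*5^1* 179^1*191^1=-  43761920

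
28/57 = 28/57  =  0.49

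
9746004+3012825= 12758829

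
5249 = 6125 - 876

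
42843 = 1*42843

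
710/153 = 710/153 = 4.64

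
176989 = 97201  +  79788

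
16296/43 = 16296/43 = 378.98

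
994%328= 10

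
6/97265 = 6/97265 =0.00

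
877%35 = 2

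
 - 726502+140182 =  - 586320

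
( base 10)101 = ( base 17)5G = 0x65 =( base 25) 41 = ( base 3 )10202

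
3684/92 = 40+1/23 = 40.04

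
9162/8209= 1 + 953/8209= 1.12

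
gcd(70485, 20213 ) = 1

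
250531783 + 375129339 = 625661122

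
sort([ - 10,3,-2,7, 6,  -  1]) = [- 10,- 2,  -  1,3, 6, 7]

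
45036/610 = 73 +253/305= 73.83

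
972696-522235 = 450461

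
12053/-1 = -12053 + 0/1 = - 12053.00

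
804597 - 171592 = 633005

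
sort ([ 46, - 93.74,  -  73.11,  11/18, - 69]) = [ - 93.74, - 73.11,-69,11/18, 46]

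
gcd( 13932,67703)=1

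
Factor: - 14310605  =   - 5^1*761^1*3761^1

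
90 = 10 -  - 80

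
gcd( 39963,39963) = 39963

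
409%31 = 6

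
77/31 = 77/31 = 2.48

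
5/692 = 5/692=0.01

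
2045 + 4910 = 6955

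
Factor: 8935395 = 3^1*5^1*7^2*12157^1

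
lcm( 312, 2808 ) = 2808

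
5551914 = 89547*62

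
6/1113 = 2/371 = 0.01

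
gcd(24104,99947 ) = 1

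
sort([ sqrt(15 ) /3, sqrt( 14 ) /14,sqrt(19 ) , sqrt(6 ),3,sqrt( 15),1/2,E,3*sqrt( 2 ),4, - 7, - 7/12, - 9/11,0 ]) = [ -7, - 9/11, - 7/12,  0,sqrt (14 )/14,1/2,sqrt(15) /3, sqrt( 6 ),E,  3,sqrt(15 ),4, 3* sqrt (2 ),sqrt( 19 ) ] 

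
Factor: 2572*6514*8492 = 142275035936=2^5*11^1*193^1*643^1* 3257^1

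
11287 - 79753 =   -  68466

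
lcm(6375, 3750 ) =63750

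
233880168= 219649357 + 14230811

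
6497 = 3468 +3029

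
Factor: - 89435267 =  - 277^1*322871^1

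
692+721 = 1413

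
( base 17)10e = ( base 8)457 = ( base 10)303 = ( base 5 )2203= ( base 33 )96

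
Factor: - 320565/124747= - 645/251 = -3^1*5^1*43^1*251^(  -  1) 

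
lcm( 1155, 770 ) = 2310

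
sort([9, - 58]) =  [ - 58,9]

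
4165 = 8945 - 4780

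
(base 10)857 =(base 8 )1531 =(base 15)3c2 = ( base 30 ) SH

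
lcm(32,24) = 96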